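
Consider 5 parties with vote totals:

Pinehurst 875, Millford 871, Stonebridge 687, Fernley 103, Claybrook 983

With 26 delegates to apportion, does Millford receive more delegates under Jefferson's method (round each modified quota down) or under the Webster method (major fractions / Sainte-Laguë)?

Jefferson: Pinehurst 7, Millford 7, Stonebridge 5, Fernley 0, Claybrook 7.
Webster: Pinehurst 7, Millford 6, Stonebridge 5, Fernley 1, Claybrook 7.
Millford gets 7 under Jefferson and 6 under Webster.

Jefferson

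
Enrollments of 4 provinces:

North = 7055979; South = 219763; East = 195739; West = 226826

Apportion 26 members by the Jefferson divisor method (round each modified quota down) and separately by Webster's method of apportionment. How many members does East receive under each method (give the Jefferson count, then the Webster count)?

Jefferson: North 26, South 0, East 0, West 0.
Webster: North 23, South 1, East 1, West 1.
East gets 0 under Jefferson and 1 under Webster.

0 and 1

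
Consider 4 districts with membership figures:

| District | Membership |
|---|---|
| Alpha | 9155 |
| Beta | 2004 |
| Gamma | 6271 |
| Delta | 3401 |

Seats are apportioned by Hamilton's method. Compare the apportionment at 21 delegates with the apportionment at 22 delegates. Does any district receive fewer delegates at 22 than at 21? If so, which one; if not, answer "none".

At 21 seats: Alpha 9, Beta 2, Gamma 6, Delta 4.
At 22 seats: Alpha 10, Beta 2, Gamma 7, Delta 3.
Delta drops from 4 to 3.

Delta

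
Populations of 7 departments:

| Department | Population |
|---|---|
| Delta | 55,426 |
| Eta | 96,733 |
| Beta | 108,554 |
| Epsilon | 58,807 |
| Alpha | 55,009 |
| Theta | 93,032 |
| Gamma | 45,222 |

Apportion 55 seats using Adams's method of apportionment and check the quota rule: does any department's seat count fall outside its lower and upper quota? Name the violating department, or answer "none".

none

Standard quotas: Delta 5.945, Eta 10.375, Beta 11.643, Epsilon 6.308, Alpha 5.900, Theta 9.978, Gamma 4.850.
Adams allocation: Delta 6, Eta 10, Beta 12, Epsilon 6, Alpha 6, Theta 10, Gamma 5.
Every allocation lies between the lower and upper quota.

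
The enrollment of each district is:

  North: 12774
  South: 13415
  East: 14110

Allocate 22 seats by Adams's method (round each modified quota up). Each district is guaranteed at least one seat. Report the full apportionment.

North 7; South 7; East 8

Standard divisor 40299/22 ≈ 1831.773; standard quotas: North 6.974, South 7.324, East 7.703.
Rounding up gives 7, 8, 8 = 23 seats, so the divisor must be adjusted.
With modified divisor 2000: modified quotas North 6.387, South 6.707, East 7.055.
Rounding up: North 7, South 7, East 8 (total 22).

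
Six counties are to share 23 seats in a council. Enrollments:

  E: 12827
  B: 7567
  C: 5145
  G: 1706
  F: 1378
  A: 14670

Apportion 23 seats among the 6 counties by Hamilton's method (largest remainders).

The standard divisor is 43293/23 ≈ 1882.304.
Standard quotas: E 6.8145, B 4.0201, C 2.7334, G 0.9063, F 0.7321, A 7.7936.
Lower quotas: E 6, B 4, C 2, G 0, F 0, A 7 (sum 19, leaving 4 seats).
Remainders in descending order: G 0.9063, E 0.8145, A 0.7936, C 0.7334, F 0.7321, B 0.0201.
The surplus seats go to G, E, A, C.

E 7, B 4, C 3, G 1, F 0, A 8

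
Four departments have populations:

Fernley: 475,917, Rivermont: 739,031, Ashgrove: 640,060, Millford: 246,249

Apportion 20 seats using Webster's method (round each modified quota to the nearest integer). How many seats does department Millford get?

2

Standard divisor 2101257/20 ≈ 105062.85; standard quotas: Fernley 4.530, Rivermont 7.034, Ashgrove 6.092, Millford 2.344.
Rounding to the nearest integer gives Fernley 5, Rivermont 7, Ashgrove 6, Millford 2 — total 20, matching the house size, so no adjustment is needed.
Millford receives 2.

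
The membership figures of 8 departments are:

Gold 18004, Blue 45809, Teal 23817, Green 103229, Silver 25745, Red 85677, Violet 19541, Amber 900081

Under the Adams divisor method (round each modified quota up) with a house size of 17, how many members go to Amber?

Standard divisor 1221903/17 ≈ 71876.647; standard quotas: Gold 0.250, Blue 0.637, Teal 0.331, Green 1.436, Silver 0.358, Red 1.192, Violet 0.272, Amber 12.523.
Rounding up gives 1, 1, 1, 2, 1, 2, 1, 13 = 22 seats, so the divisor must be adjusted.
With modified divisor 100975: modified quotas Gold 0.178, Blue 0.454, Teal 0.236, Green 1.022, Silver 0.255, Red 0.848, Violet 0.194, Amber 8.914.
Rounding up: Gold 1, Blue 1, Teal 1, Green 2, Silver 1, Red 1, Violet 1, Amber 9 (total 17).
Amber receives 9.

9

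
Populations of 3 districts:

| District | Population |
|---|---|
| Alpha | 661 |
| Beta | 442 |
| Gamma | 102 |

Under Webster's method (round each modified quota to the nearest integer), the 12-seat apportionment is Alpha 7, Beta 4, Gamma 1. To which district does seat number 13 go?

Beta

Priority for the next seat is population ÷ (current seats + 0.5).
Priorities: Alpha 88.133, Beta 98.222, Gamma 68.000.
Highest priority: Beta.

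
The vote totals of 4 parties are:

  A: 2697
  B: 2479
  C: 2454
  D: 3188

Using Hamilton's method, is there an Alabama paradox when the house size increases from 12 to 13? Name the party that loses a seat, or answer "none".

At 12 seats: A 3, B 3, C 3, D 3.
At 13 seats: A 3, B 3, C 3, D 4.
No party's allocation decreased.

none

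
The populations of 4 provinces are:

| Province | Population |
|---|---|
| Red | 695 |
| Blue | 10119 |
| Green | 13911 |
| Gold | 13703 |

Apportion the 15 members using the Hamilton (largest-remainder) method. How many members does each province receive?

Red=0, Blue=4, Green=6, Gold=5

The standard divisor is 38428/15 ≈ 2561.867.
Standard quotas: Red 0.2713, Blue 3.9499, Green 5.4300, Gold 5.3488.
Lower quotas: Red 0, Blue 3, Green 5, Gold 5 (sum 13, leaving 2 seats).
Remainders in descending order: Blue 0.9499, Green 0.4300, Gold 0.3488, Red 0.2713.
Largest remainders: Blue, Green receive the extra seats.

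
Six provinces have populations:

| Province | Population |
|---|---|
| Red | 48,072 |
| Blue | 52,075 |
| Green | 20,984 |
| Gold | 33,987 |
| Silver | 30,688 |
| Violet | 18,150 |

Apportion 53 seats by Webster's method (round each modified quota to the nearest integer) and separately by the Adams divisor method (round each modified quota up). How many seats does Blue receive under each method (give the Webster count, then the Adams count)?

14 and 13

Webster: Red 12, Blue 14, Green 5, Gold 9, Silver 8, Violet 5.
Adams: Red 12, Blue 13, Green 6, Gold 9, Silver 8, Violet 5.
Blue gets 14 under Webster and 13 under Adams.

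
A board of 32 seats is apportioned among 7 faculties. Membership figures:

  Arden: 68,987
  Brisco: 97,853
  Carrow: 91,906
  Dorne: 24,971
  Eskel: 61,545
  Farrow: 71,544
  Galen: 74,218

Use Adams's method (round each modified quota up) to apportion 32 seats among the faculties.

Arden=4, Brisco=6, Carrow=6, Dorne=2, Eskel=4, Farrow=5, Galen=5

Standard divisor 491024/32 ≈ 15344.5; standard quotas: Arden 4.496, Brisco 6.377, Carrow 5.990, Dorne 1.627, Eskel 4.011, Farrow 4.663, Galen 4.837.
Rounding up gives 5, 7, 6, 2, 5, 5, 5 = 35 seats, so the divisor must be adjusted.
With modified divisor 17600: modified quotas Arden 3.920, Brisco 5.560, Carrow 5.222, Dorne 1.419, Eskel 3.497, Farrow 4.065, Galen 4.217.
Rounding up: Arden 4, Brisco 6, Carrow 6, Dorne 2, Eskel 4, Farrow 5, Galen 5 (total 32).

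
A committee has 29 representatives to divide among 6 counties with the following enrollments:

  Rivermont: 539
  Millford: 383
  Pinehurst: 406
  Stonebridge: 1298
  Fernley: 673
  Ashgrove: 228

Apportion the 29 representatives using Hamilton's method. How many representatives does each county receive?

Rivermont: 4, Millford: 3, Pinehurst: 3, Stonebridge: 11, Fernley: 6, Ashgrove: 2

Standard divisor: 3527 ÷ 29 ≈ 121.621.
Standard quotas: Rivermont 4.432, Millford 3.149, Pinehurst 3.338, Stonebridge 10.673, Fernley 5.534, Ashgrove 1.875.
Lower quotas: Rivermont 4, Millford 3, Pinehurst 3, Stonebridge 10, Fernley 5, Ashgrove 1 (sum 26, leaving 3 seats).
Remainders in descending order: Ashgrove 0.875, Stonebridge 0.673, Fernley 0.534, Rivermont 0.432, Pinehurst 0.338, Millford 0.149.
The surplus seats go to Ashgrove, Stonebridge, Fernley.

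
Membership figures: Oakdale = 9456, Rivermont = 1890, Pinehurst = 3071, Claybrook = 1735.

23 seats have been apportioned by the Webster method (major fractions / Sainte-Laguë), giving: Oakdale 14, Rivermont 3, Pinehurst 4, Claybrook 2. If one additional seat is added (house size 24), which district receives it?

Claybrook

Priority for the next seat is population ÷ (current seats + 0.5).
Priorities: Oakdale 652.138, Rivermont 540.000, Pinehurst 682.444, Claybrook 694.000.
Highest priority: Claybrook.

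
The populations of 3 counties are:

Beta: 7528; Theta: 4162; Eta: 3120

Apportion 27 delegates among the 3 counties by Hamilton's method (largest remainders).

Total 14810; standard divisor 14810/27 ≈ 548.519.
Standard quotas: Beta 13.7242, Theta 7.5877, Eta 5.6880.
Lower quotas: Beta 13, Theta 7, Eta 5 (sum 25, leaving 2 seats).
Remainders in descending order: Beta 0.7242, Eta 0.6880, Theta 0.5877.
The surplus seats go to Beta, Eta.

Beta 14; Theta 7; Eta 6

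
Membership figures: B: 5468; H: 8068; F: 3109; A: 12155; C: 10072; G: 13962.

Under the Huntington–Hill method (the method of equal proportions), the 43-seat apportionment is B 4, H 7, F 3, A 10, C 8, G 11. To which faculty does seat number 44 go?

Priority for the next seat is population ÷ (√(s·(s+1))).
Priorities: B 1222.682, H 1078.132, F 897.491, A 1158.934, C 1186.997, G 1215.236.
Highest priority: B.

B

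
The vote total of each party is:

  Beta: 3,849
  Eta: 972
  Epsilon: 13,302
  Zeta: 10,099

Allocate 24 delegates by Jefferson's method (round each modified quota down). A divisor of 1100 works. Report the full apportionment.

With modified divisor 1100: modified quotas Beta 3.499, Eta 0.884, Epsilon 12.093, Zeta 9.181.
Rounding down: Beta 3, Eta 0, Epsilon 12, Zeta 9 (total 24).

Beta 3, Eta 0, Epsilon 12, Zeta 9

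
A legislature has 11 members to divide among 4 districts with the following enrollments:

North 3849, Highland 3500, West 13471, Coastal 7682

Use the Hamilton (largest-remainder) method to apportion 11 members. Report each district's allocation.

North=2, Highland=1, West=5, Coastal=3

Total 28502; standard divisor 28502/11 ≈ 2591.091.
Standard quotas: North 1.4855, Highland 1.3508, West 5.1990, Coastal 2.9648.
Lower quotas: North 1, Highland 1, West 5, Coastal 2 (sum 9, leaving 2 seats).
Remainders in descending order: Coastal 0.9648, North 0.4855, Highland 0.3508, West 0.1990.
The surplus seats go to Coastal, North.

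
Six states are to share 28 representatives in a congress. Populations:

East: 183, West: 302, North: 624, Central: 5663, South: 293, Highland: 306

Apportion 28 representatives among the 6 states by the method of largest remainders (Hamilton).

Standard divisor: 7371 ÷ 28 ≈ 263.25.
Standard quotas: East 0.6952, West 1.1472, North 2.3704, Central 21.5119, South 1.1130, Highland 1.1624.
Lower quotas: East 0, West 1, North 2, Central 21, South 1, Highland 1 (sum 26, leaving 2 seats).
Remainders in descending order: East 0.6952, Central 0.5119, North 0.3704, Highland 0.1624, West 0.1472, South 0.1130.
The surplus seats go to East, Central.

East 1, West 1, North 2, Central 22, South 1, Highland 1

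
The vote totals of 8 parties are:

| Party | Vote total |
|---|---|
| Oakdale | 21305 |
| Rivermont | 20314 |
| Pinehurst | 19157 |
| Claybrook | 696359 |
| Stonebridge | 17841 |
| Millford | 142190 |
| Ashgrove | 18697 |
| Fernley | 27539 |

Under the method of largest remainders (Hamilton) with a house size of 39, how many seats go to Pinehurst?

The standard divisor is 963402/39 ≈ 24702.615.
Standard quotas: Oakdale 0.8625, Rivermont 0.8223, Pinehurst 0.7755, Claybrook 28.1897, Stonebridge 0.7222, Millford 5.7561, Ashgrove 0.7569, Fernley 1.1148.
Lower quotas: Oakdale 0, Rivermont 0, Pinehurst 0, Claybrook 28, Stonebridge 0, Millford 5, Ashgrove 0, Fernley 1 (sum 34, leaving 5 seats).
Remainders in descending order: Oakdale 0.8625, Rivermont 0.8223, Pinehurst 0.7755, Ashgrove 0.7569, Millford 0.7561, Stonebridge 0.7222, Claybrook 0.1897, Fernley 0.1148.
Largest remainders: Oakdale, Rivermont, Pinehurst, Ashgrove, Millford receive the extra seats.
Pinehurst receives 1.

1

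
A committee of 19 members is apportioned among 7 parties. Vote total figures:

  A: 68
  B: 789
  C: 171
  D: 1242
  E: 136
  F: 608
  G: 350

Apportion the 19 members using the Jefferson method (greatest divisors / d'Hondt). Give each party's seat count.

A 0; B 5; C 1; D 8; E 0; F 3; G 2

Standard divisor 3364/19 ≈ 177.053; standard quotas: A 0.384, B 4.456, C 0.966, D 7.015, E 0.768, F 3.434, G 1.977.
Rounding down gives 0, 4, 0, 7, 0, 3, 1 = 15 seats, so the divisor must be adjusted.
With modified divisor 154: modified quotas A 0.442, B 5.123, C 1.110, D 8.065, E 0.883, F 3.948, G 2.273.
Rounding down: A 0, B 5, C 1, D 8, E 0, F 3, G 2 (total 19).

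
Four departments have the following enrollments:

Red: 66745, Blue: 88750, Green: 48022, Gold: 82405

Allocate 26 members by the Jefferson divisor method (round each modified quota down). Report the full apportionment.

Red 6, Blue 8, Green 4, Gold 8

Standard divisor 285922/26 ≈ 10997; standard quotas: Red 6.069, Blue 8.070, Green 4.367, Gold 7.493.
Rounding down gives 6, 8, 4, 7 = 25 seats, so the divisor must be adjusted.
With modified divisor 10100: modified quotas Red 6.608, Blue 8.787, Green 4.755, Gold 8.159.
Rounding down: Red 6, Blue 8, Green 4, Gold 8 (total 26).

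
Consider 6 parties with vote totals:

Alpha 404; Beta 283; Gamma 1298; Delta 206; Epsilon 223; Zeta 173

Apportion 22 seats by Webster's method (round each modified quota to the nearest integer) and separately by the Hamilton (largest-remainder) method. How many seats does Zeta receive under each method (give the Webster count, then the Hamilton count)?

Webster: Alpha 4, Beta 2, Gamma 11, Delta 2, Epsilon 2, Zeta 1.
Hamilton: Alpha 3, Beta 2, Gamma 11, Delta 2, Epsilon 2, Zeta 2.
Zeta gets 1 under Webster and 2 under Hamilton.

1 and 2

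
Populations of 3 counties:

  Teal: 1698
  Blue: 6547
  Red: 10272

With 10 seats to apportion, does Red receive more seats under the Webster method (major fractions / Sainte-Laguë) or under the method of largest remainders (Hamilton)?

Hamilton

Webster: Teal 1, Blue 4, Red 5.
Hamilton: Teal 1, Blue 3, Red 6.
Red gets 5 under Webster and 6 under Hamilton.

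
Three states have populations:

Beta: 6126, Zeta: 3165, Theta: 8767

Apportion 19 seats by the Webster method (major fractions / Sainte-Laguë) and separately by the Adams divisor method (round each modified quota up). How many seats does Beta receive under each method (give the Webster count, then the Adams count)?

Webster: Beta 7, Zeta 3, Theta 9.
Adams: Beta 6, Zeta 4, Theta 9.
Beta gets 7 under Webster and 6 under Adams.

7 and 6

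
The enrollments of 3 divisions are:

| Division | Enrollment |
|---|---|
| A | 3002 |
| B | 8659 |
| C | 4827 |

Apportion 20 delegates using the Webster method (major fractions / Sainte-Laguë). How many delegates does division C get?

6

Standard divisor 16488/20 ≈ 824.4; standard quotas: A 3.641, B 10.503, C 5.855.
Rounding to the nearest integer gives 4, 11, 6 = 21 seats, so the divisor must be adjusted.
With modified divisor 840: modified quotas A 3.574, B 10.308, C 5.746.
Rounding to the nearest integer: A 4, B 10, C 6 (total 20).
C receives 6.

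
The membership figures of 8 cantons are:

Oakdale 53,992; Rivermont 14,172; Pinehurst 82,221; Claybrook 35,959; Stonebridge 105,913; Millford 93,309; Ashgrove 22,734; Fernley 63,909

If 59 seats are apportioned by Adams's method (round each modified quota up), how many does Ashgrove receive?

Standard divisor 472209/59 ≈ 8003.542; standard quotas: Oakdale 6.746, Rivermont 1.771, Pinehurst 10.273, Claybrook 4.493, Stonebridge 13.233, Millford 11.658, Ashgrove 2.840, Fernley 7.985.
Rounding up gives 7, 2, 11, 5, 14, 12, 3, 8 = 62 seats, so the divisor must be adjusted.
With modified divisor 8700: modified quotas Oakdale 6.206, Rivermont 1.629, Pinehurst 9.451, Claybrook 4.133, Stonebridge 12.174, Millford 10.725, Ashgrove 2.613, Fernley 7.346.
Rounding up: Oakdale 7, Rivermont 2, Pinehurst 10, Claybrook 5, Stonebridge 13, Millford 11, Ashgrove 3, Fernley 8 (total 59).
Ashgrove receives 3.

3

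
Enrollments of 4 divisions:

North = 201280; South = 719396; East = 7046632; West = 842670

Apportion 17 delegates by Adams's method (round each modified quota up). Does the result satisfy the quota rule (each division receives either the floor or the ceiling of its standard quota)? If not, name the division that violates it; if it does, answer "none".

East

Standard quotas: North 0.388, South 1.388, East 13.597, West 1.626.
Adams allocation: North 1, South 2, East 12, West 2.
East has quota 13.597 (lower 13, upper 14) but receives 12 — outside the quota interval.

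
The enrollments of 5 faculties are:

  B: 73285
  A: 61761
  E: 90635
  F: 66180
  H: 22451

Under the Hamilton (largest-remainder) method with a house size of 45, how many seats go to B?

The standard divisor is 314312/45 ≈ 6984.711.
Standard quotas: B 10.4922, A 8.8423, E 12.9762, F 9.4750, H 3.2143.
Lower quotas: B 10, A 8, E 12, F 9, H 3 (sum 42, leaving 3 seats).
Remainders in descending order: E 0.9762, A 0.8423, B 0.4922, F 0.4750, H 0.2143.
The surplus seats go to E, A, B.
B receives 11.

11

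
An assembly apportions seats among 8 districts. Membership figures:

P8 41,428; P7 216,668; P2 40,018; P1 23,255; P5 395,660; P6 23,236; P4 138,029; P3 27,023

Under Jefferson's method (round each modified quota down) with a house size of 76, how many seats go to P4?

12

Standard divisor 905317/76 ≈ 11912.066; standard quotas: P8 3.478, P7 18.189, P2 3.359, P1 1.952, P5 33.215, P6 1.951, P4 11.587, P3 2.269.
Rounding down gives 3, 18, 3, 1, 33, 1, 11, 2 = 72 seats, so the divisor must be adjusted.
With modified divisor 11450: modified quotas P8 3.618, P7 18.923, P2 3.495, P1 2.031, P5 34.555, P6 2.029, P4 12.055, P3 2.360.
Rounding down: P8 3, P7 18, P2 3, P1 2, P5 34, P6 2, P4 12, P3 2 (total 76).
P4 receives 12.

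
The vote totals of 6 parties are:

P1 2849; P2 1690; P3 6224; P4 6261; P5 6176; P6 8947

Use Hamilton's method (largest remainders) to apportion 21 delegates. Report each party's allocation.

P1: 2; P2: 1; P3: 4; P4: 4; P5: 4; P6: 6

Standard divisor: 32147 ÷ 21 ≈ 1530.81.
Standard quotas: P1 1.8611, P2 1.1040, P3 4.0658, P4 4.0900, P5 4.0345, P6 5.8446.
Lower quotas: P1 1, P2 1, P3 4, P4 4, P5 4, P6 5 (sum 19, leaving 2 seats).
Remainders in descending order: P1 0.8611, P6 0.8446, P2 0.1040, P4 0.0900, P3 0.0658, P5 0.0345.
The surplus seats go to P1, P6.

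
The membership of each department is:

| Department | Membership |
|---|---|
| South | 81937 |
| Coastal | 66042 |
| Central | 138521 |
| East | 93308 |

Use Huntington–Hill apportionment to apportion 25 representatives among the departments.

South 6, Coastal 4, Central 9, East 6

With divisor 14864: modified quotas South 5.512, Coastal 4.443, Central 9.319, East 6.277.
Geometric-mean thresholds: South √(5·6)=5.477, Coastal √(4·5)=4.472, Central √(9·10)=9.487, East √(6·7)=6.481.
Each quota rounded against its threshold gives South 6, Coastal 4, Central 9, East 6 (total 25).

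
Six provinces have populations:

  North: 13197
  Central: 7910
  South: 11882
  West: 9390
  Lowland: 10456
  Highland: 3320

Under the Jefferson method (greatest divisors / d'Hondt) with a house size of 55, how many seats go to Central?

Standard divisor 56155/55 ≈ 1021; standard quotas: North 12.926, Central 7.747, South 11.638, West 9.197, Lowland 10.241, Highland 3.252.
Rounding down gives 12, 7, 11, 9, 10, 3 = 52 seats, so the divisor must be adjusted.
With modified divisor 970: modified quotas North 13.605, Central 8.155, South 12.249, West 9.680, Lowland 10.779, Highland 3.423.
Rounding down: North 13, Central 8, South 12, West 9, Lowland 10, Highland 3 (total 55).
Central receives 8.

8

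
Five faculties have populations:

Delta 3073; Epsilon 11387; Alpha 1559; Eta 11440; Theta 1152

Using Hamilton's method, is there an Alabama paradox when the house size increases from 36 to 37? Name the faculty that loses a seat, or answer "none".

Theta

At 36 seats: Delta 4, Epsilon 14, Alpha 2, Eta 14, Theta 2.
At 37 seats: Delta 4, Epsilon 15, Alpha 2, Eta 15, Theta 1.
Theta drops from 2 to 1.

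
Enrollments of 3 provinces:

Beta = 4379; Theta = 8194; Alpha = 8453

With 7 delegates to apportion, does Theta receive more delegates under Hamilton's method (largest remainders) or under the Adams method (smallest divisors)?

Hamilton: Beta 1, Theta 3, Alpha 3.
Adams: Beta 2, Theta 2, Alpha 3.
Theta gets 3 under Hamilton and 2 under Adams.

Hamilton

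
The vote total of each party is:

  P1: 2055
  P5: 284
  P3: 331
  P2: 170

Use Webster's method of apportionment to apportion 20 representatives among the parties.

P1=15; P5=2; P3=2; P2=1

Standard divisor 2840/20 ≈ 142; standard quotas: P1 14.472, P5 2.000, P3 2.331, P2 1.197.
Rounding to the nearest integer gives 14, 2, 2, 1 = 19 seats, so the divisor must be adjusted.
With modified divisor 140: modified quotas P1 14.679, P5 2.029, P3 2.364, P2 1.214.
Rounding to the nearest integer: P1 15, P5 2, P3 2, P2 1 (total 20).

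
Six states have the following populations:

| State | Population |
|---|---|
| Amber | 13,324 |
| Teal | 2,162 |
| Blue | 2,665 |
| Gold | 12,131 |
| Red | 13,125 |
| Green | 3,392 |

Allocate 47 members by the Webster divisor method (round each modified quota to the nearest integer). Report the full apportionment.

Standard divisor 46799/47 ≈ 995.723; standard quotas: Amber 13.381, Teal 2.171, Blue 2.676, Gold 12.183, Red 13.181, Green 3.407.
Rounding to the nearest integer gives 13, 2, 3, 12, 13, 3 = 46 seats, so the divisor must be adjusted.
With modified divisor 980: modified quotas Amber 13.596, Teal 2.206, Blue 2.719, Gold 12.379, Red 13.393, Green 3.461.
Rounding to the nearest integer: Amber 14, Teal 2, Blue 3, Gold 12, Red 13, Green 3 (total 47).

Amber: 14; Teal: 2; Blue: 3; Gold: 12; Red: 13; Green: 3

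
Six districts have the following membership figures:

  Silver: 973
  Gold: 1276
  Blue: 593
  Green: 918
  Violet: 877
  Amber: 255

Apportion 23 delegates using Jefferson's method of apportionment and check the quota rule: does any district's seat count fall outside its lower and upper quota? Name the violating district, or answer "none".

Standard quotas: Silver 4.575, Gold 5.999, Blue 2.788, Green 4.316, Violet 4.123, Amber 1.199.
Jefferson allocation: Silver 5, Gold 6, Blue 3, Green 4, Violet 4, Amber 1.
Every allocation lies between the lower and upper quota.

none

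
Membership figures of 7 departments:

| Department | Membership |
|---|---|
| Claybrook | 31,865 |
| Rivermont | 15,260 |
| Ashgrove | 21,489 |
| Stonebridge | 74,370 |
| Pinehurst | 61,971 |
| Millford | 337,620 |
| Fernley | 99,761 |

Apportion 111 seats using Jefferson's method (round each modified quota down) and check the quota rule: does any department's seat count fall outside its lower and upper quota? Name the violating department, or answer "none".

Standard quotas: Claybrook 5.506, Rivermont 2.637, Ashgrove 3.713, Stonebridge 12.852, Pinehurst 10.709, Millford 58.343, Fernley 17.239.
Jefferson allocation: Claybrook 5, Rivermont 2, Ashgrove 3, Stonebridge 13, Pinehurst 11, Millford 60, Fernley 17.
Millford has quota 58.343 (lower 58, upper 59) but receives 60 — outside the quota interval.

Millford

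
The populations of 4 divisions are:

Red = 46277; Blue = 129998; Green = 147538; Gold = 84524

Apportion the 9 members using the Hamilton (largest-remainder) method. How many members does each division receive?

Red 1, Blue 3, Green 3, Gold 2

The standard divisor is 408337/9 ≈ 45370.778.
Standard quotas: Red 1.0200, Blue 2.8652, Green 3.2518, Gold 1.8630.
Lower quotas: Red 1, Blue 2, Green 3, Gold 1 (sum 7, leaving 2 seats).
Remainders in descending order: Blue 0.8652, Gold 0.8630, Green 0.2518, Red 0.0200.
The surplus seats go to Blue, Gold.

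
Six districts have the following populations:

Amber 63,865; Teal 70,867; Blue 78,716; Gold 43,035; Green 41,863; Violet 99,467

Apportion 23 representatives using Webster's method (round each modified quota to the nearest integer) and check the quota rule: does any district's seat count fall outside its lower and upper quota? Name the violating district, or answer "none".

none

Standard quotas: Amber 3.692, Teal 4.097, Blue 4.551, Gold 2.488, Green 2.420, Violet 5.751.
Webster allocation: Amber 4, Teal 4, Blue 5, Gold 2, Green 2, Violet 6.
Every allocation lies between the lower and upper quota.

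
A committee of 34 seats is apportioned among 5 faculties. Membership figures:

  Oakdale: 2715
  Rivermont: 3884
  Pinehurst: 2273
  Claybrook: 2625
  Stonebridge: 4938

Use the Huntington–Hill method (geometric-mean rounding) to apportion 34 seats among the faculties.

With divisor 487: modified quotas Oakdale 5.575, Rivermont 7.975, Pinehurst 4.667, Claybrook 5.390, Stonebridge 10.140.
Geometric-mean thresholds: Oakdale √(5·6)=5.477, Rivermont √(7·8)=7.483, Pinehurst √(4·5)=4.472, Claybrook √(5·6)=5.477, Stonebridge √(10·11)=10.488.
Each quota rounded against its threshold gives Oakdale 6, Rivermont 8, Pinehurst 5, Claybrook 5, Stonebridge 10 (total 34).

Oakdale: 6, Rivermont: 8, Pinehurst: 5, Claybrook: 5, Stonebridge: 10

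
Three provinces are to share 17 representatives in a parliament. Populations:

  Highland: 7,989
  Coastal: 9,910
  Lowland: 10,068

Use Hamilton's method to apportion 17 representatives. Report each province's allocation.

Standard divisor: 27967 ÷ 17 ≈ 1645.118.
Standard quotas: Highland 4.8562, Coastal 6.0239, Lowland 6.1199.
Lower quotas: Highland 4, Coastal 6, Lowland 6 (sum 16, leaving 1 seat).
Remainders in descending order: Highland 0.8562, Lowland 0.1199, Coastal 0.0239.
Largest remainder: Highland receives the extra seat.

Highland 5, Coastal 6, Lowland 6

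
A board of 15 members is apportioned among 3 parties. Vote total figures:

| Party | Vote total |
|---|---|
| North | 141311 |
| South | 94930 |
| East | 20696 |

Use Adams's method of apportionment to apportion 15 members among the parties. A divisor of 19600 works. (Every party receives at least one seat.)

North: 8, South: 5, East: 2

With modified divisor 19600: modified quotas North 7.210, South 4.843, East 1.056.
Rounding up: North 8, South 5, East 2 (total 15).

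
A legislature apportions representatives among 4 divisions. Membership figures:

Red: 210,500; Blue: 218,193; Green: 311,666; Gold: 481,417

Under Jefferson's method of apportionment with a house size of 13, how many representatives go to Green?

3

Standard divisor 1221776/13 ≈ 93982.769; standard quotas: Red 2.240, Blue 2.322, Green 3.316, Gold 5.122.
Rounding down gives 2, 2, 3, 5 = 12 seats, so the divisor must be adjusted.
With modified divisor 79100: modified quotas Red 2.661, Blue 2.758, Green 3.940, Gold 6.086.
Rounding down: Red 2, Blue 2, Green 3, Gold 6 (total 13).
Green receives 3.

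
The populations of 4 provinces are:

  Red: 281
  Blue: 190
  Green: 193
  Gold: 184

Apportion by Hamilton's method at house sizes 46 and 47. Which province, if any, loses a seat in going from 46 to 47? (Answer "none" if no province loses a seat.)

none

At 46 seats: Red 15, Blue 10, Green 11, Gold 10.
At 47 seats: Red 16, Blue 10, Green 11, Gold 10.
No province's allocation decreased.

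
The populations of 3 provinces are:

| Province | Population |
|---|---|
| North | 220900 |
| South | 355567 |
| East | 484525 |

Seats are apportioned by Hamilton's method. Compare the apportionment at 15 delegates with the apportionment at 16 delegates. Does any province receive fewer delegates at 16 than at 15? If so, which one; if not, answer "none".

At 15 seats: North 3, South 5, East 7.
At 16 seats: North 3, South 6, East 7.
No province's allocation decreased.

none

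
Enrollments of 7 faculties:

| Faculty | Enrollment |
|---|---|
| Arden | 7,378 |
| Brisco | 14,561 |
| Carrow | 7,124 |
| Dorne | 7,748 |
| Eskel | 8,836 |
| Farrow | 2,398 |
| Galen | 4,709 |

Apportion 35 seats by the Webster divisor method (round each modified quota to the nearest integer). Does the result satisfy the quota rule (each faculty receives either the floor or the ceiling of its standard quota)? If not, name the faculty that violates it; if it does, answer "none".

none

Standard quotas: Arden 4.895, Brisco 9.661, Carrow 4.726, Dorne 5.140, Eskel 5.862, Farrow 1.591, Galen 3.124.
Webster allocation: Arden 5, Brisco 9, Carrow 5, Dorne 5, Eskel 6, Farrow 2, Galen 3.
Every allocation lies between the lower and upper quota.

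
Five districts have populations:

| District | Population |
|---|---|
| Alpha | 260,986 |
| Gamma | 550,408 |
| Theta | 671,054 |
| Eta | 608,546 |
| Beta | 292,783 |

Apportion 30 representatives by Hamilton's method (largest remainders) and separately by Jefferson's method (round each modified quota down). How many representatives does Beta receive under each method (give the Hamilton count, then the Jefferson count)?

4 and 3

Hamilton: Alpha 3, Gamma 7, Theta 8, Eta 8, Beta 4.
Jefferson: Alpha 3, Gamma 7, Theta 9, Eta 8, Beta 3.
Beta gets 4 under Hamilton and 3 under Jefferson.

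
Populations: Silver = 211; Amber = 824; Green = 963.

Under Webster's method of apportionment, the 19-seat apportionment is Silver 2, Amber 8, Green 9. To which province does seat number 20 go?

Green

Priority for the next seat is population ÷ (current seats + 0.5).
Priorities: Silver 84.400, Amber 96.941, Green 101.368.
Highest priority: Green.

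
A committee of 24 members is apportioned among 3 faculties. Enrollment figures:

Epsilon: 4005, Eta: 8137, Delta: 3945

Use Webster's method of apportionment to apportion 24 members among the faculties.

Standard divisor 16087/24 ≈ 670.292; standard quotas: Epsilon 5.975, Eta 12.139, Delta 5.885.
Rounding to the nearest integer gives Epsilon 6, Eta 12, Delta 6 — total 24, matching the house size, so no adjustment is needed.

Epsilon=6; Eta=12; Delta=6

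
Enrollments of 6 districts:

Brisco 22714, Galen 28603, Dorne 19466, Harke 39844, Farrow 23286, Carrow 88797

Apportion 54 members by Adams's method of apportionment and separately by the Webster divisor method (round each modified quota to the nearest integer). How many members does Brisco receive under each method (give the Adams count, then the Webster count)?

Adams: Brisco 6, Galen 7, Dorne 5, Harke 9, Farrow 6, Carrow 21.
Webster: Brisco 5, Galen 7, Dorne 5, Harke 10, Farrow 6, Carrow 21.
Brisco gets 6 under Adams and 5 under Webster.

6 and 5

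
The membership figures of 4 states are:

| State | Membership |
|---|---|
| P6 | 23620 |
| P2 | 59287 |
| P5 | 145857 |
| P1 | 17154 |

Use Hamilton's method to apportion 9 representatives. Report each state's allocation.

The standard divisor is 245918/9 ≈ 27324.222.
Standard quotas: P6 0.8644, P2 2.1698, P5 5.3380, P1 0.6278.
Lower quotas: P6 0, P2 2, P5 5, P1 0 (sum 7, leaving 2 seats).
Remainders in descending order: P6 0.8644, P1 0.6278, P5 0.3380, P2 0.1698.
The surplus seats go to P6, P1.

P6: 1, P2: 2, P5: 5, P1: 1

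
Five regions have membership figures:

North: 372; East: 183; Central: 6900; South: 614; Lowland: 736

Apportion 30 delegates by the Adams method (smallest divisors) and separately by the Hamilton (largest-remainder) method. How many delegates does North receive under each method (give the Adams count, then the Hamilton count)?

Adams: North 2, East 1, Central 22, South 2, Lowland 3.
Hamilton: North 1, East 1, Central 24, South 2, Lowland 2.
North gets 2 under Adams and 1 under Hamilton.

2 and 1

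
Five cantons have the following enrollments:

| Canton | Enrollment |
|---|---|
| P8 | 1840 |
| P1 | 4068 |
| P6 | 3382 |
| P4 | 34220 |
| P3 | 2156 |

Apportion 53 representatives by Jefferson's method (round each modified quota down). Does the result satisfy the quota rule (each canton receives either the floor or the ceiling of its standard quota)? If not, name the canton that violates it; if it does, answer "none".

Standard quotas: P8 2.136, P1 4.721, P6 3.925, P4 39.716, P3 2.502.
Jefferson allocation: P8 2, P1 4, P6 4, P4 41, P3 2.
P4 has quota 39.716 (lower 39, upper 40) but receives 41 — outside the quota interval.

P4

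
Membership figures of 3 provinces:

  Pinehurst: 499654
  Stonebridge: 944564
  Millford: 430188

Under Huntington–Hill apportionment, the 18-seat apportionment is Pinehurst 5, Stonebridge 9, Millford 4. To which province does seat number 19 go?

Priority for the next seat is population ÷ (√(s·(s+1))).
Priorities: Pinehurst 91223.922, Stonebridge 99565.788, Millford 96192.961.
Highest priority: Stonebridge.

Stonebridge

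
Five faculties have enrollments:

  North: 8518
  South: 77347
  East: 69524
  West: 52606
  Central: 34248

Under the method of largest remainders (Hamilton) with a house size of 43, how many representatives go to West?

9

Total 242243; standard divisor 242243/43 ≈ 5633.558.
Standard quotas: North 1.5120, South 13.7297, East 12.3410, West 9.3380, Central 6.0793.
Lower quotas: North 1, South 13, East 12, West 9, Central 6 (sum 41, leaving 2 seats).
Remainders in descending order: South 0.7297, North 0.5120, East 0.3410, West 0.3380, Central 0.0793.
Largest remainders: South, North receive the extra seats.
West receives 9.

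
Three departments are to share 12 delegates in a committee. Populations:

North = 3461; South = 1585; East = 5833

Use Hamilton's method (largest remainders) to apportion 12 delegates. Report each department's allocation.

North: 4; South: 2; East: 6

Total 10879; standard divisor 10879/12 ≈ 906.583.
Standard quotas: North 3.8176, South 1.7483, East 6.4340.
Lower quotas: North 3, South 1, East 6 (sum 10, leaving 2 seats).
Remainders in descending order: North 0.8176, South 0.7483, East 0.4340.
Largest remainders: North, South receive the extra seats.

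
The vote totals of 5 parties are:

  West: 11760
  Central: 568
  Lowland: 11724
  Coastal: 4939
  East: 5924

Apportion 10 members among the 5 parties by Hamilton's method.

Standard divisor: 34915 ÷ 10 ≈ 3491.5.
Standard quotas: West 3.3682, Central 0.1627, Lowland 3.3579, Coastal 1.4146, East 1.6967.
Lower quotas: West 3, Central 0, Lowland 3, Coastal 1, East 1 (sum 8, leaving 2 seats).
Remainders in descending order: East 0.6967, Coastal 0.4146, West 0.3682, Lowland 0.3579, Central 0.1627.
The surplus seats go to East, Coastal.

West 3, Central 0, Lowland 3, Coastal 2, East 2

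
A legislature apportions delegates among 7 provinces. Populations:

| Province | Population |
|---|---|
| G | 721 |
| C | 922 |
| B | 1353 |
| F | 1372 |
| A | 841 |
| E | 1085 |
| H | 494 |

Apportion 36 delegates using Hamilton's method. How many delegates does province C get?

The standard divisor is 6788/36 ≈ 188.556.
Standard quotas: G 3.824, C 4.890, B 7.176, F 7.276, A 4.460, E 5.754, H 2.620.
Lower quotas: G 3, C 4, B 7, F 7, A 4, E 5, H 2 (sum 32, leaving 4 seats).
Remainders in descending order: C 0.890, G 0.824, E 0.754, H 0.620, A 0.460, F 0.276, B 0.176.
Largest remainders: C, G, E, H receive the extra seats.
C receives 5.

5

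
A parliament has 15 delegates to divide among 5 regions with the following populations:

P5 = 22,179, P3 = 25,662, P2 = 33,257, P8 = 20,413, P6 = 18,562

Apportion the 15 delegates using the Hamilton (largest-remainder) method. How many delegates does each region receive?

The standard divisor is 120073/15 ≈ 8004.867.
Standard quotas: P5 2.7707, P3 3.2058, P2 4.1546, P8 2.5501, P6 2.3188.
Lower quotas: P5 2, P3 3, P2 4, P8 2, P6 2 (sum 13, leaving 2 seats).
Remainders in descending order: P5 0.7707, P8 0.5501, P6 0.3188, P3 0.2058, P2 0.1546.
Largest remainders: P5, P8 receive the extra seats.

P5: 3, P3: 3, P2: 4, P8: 3, P6: 2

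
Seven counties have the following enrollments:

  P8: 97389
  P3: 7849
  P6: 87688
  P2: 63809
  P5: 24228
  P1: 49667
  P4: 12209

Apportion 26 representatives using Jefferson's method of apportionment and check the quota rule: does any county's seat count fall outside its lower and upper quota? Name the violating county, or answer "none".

Standard quotas: P8 7.386, P3 0.595, P6 6.650, P2 4.839, P5 1.837, P1 3.767, P4 0.926.
Jefferson allocation: P8 8, P3 0, P6 7, P2 5, P5 1, P1 4, P4 1.
Every allocation lies between the lower and upper quota.

none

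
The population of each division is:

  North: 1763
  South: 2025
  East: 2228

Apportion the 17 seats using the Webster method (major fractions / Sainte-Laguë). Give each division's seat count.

North 5, South 6, East 6

Standard divisor 6016/17 ≈ 353.882; standard quotas: North 4.982, South 5.722, East 6.296.
Rounding to the nearest integer gives North 5, South 6, East 6 — total 17, matching the house size, so no adjustment is needed.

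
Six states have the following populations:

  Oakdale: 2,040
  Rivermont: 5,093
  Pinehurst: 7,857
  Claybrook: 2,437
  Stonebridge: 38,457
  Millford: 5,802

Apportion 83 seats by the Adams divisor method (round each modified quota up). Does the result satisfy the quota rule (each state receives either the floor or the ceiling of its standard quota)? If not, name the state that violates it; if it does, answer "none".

Stonebridge

Standard quotas: Oakdale 2.745, Rivermont 6.853, Pinehurst 10.572, Claybrook 3.279, Stonebridge 51.745, Millford 7.807.
Adams allocation: Oakdale 3, Rivermont 7, Pinehurst 11, Claybrook 4, Stonebridge 50, Millford 8.
Stonebridge has quota 51.745 (lower 51, upper 52) but receives 50 — outside the quota interval.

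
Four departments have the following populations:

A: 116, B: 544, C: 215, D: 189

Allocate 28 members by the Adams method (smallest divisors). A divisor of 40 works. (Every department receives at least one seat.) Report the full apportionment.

A: 3; B: 14; C: 6; D: 5

With modified divisor 40: modified quotas A 2.900, B 13.600, C 5.375, D 4.725.
Rounding up: A 3, B 14, C 6, D 5 (total 28).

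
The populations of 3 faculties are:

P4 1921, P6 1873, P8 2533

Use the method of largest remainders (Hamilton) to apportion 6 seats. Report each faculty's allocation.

Total 6327; standard divisor 6327/6 ≈ 1054.5.
Standard quotas: P4 1.822, P6 1.776, P8 2.402.
Lower quotas: P4 1, P6 1, P8 2 (sum 4, leaving 2 seats).
Remainders in descending order: P4 0.822, P6 0.776, P8 0.402.
The surplus seats go to P4, P6.

P4 2, P6 2, P8 2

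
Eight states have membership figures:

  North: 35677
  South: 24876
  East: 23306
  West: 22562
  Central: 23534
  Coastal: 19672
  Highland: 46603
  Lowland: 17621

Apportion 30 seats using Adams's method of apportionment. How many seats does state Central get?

3

Standard divisor 213851/30 ≈ 7128.367; standard quotas: North 5.005, South 3.490, East 3.269, West 3.165, Central 3.301, Coastal 2.760, Highland 6.538, Lowland 2.472.
Rounding up gives 6, 4, 4, 4, 4, 3, 7, 3 = 35 seats, so the divisor must be adjusted.
With modified divisor 8100: modified quotas North 4.405, South 3.071, East 2.877, West 2.785, Central 2.905, Coastal 2.429, Highland 5.753, Lowland 2.175.
Rounding up: North 5, South 4, East 3, West 3, Central 3, Coastal 3, Highland 6, Lowland 3 (total 30).
Central receives 3.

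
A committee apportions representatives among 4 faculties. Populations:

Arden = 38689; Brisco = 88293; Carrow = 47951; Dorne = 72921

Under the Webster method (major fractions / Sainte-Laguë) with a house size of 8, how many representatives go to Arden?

Standard divisor 247854/8 ≈ 30981.75; standard quotas: Arden 1.249, Brisco 2.850, Carrow 1.548, Dorne 2.354.
Rounding to the nearest integer gives Arden 1, Brisco 3, Carrow 2, Dorne 2 — total 8, matching the house size, so no adjustment is needed.
Arden receives 1.

1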